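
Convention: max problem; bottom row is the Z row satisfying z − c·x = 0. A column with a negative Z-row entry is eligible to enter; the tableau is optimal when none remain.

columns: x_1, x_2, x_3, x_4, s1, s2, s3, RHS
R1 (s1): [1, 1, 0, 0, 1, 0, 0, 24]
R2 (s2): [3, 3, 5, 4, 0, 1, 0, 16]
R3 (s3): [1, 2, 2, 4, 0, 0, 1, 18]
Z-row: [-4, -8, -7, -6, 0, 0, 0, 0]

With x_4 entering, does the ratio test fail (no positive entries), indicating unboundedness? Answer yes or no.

no

Column x_4 has positive entries in row(s) 2, 3, so the ratio test bounds it — not unbounded.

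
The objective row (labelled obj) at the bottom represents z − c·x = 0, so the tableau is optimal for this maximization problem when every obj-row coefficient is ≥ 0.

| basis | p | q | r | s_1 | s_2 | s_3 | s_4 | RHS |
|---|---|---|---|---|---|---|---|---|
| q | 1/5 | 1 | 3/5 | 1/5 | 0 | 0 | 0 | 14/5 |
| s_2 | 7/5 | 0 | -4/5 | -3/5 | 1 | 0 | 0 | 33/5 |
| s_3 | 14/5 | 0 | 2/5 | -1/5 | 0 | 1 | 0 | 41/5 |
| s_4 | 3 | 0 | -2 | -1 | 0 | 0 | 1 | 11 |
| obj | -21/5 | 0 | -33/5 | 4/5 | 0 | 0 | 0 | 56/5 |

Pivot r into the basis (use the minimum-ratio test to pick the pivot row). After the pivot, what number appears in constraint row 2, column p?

Ratio test on column r — row 1: (14/5)/(3/5) = 14/3; row 2: entry -4/5 ≤ 0; row 3: (41/5)/(2/5) = 41/2; row 4: entry -2 ≤ 0. Minimum is 14/3 at row 1 (q leaves); pivot element 3/5.
Divide row 1 by 3/5; eliminate column r from the other rows.
Row 2 update in column p: 7/5 − (-4/5)·(1/3) = 5/3.

5/3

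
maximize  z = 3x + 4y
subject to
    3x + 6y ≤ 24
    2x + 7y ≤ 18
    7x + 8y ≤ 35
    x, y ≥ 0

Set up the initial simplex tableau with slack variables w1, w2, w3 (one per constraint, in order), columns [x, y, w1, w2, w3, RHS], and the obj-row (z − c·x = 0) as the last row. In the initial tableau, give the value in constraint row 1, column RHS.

The RHS of constraint 1 is b_1 = 24.

24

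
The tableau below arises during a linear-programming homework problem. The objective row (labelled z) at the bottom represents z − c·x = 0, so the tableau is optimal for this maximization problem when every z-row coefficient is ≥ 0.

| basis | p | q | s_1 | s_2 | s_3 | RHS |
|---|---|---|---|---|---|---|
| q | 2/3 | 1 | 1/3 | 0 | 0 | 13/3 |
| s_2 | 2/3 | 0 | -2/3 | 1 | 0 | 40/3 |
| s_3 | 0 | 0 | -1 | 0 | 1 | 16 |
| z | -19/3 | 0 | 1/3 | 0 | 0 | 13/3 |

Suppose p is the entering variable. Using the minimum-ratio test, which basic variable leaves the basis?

q

Column p entries and ratios — q: (13/3)/(2/3) = 13/2; s_2: (40/3)/(2/3) = 20; s_3: 0 ≤ 0, skip.
Smallest ratio is 13/2 in the row of q, so q leaves.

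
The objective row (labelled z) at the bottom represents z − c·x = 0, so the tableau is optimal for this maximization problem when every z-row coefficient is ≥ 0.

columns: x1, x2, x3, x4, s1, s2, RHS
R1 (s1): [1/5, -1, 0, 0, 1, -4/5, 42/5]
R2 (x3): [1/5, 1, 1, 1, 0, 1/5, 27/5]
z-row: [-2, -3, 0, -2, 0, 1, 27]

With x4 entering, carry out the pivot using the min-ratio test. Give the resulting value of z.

189/5

Ratio test on column x4 — row 1: entry 0 ≤ 0; row 2: (27/5)/1 = 27/5. Minimum is 27/5 at row 2 (x3 leaves); pivot element 1.
Pivot on row 2; the z-row RHS becomes 27 − (-2)·(27/5) = 189/5.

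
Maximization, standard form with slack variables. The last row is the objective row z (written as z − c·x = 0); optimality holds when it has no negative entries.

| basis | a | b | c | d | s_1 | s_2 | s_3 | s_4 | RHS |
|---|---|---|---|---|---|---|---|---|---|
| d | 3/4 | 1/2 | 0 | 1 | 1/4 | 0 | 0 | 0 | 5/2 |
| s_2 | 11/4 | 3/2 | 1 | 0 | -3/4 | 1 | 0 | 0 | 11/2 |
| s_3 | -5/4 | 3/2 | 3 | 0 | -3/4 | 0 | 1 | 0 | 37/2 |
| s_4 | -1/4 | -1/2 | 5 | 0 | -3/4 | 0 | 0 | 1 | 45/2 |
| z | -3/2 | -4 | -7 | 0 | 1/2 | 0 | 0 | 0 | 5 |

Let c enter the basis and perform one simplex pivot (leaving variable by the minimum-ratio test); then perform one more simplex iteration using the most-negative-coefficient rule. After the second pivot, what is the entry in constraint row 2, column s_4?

-1/8

Ratio test on column c — row 1: entry 0 ≤ 0; row 2: (11/2)/1 = 11/2; row 3: (37/2)/3 = 37/6; row 4: (45/2)/5 = 9/2. Minimum is 9/2 at row 4 (s_4 leaves); pivot element 5.
Divide row 4 by 5; eliminate column c from the other rows.
Second iteration: most negative z-row entry is -47/10 in column b, so b enters.
Ratio test on column b — row 1: (5/2)/(1/2) = 5; row 2: 1/(8/5) = 5/8; row 3: 5/(9/5) = 25/9; row 4: entry -1/10 ≤ 0. Minimum is 5/8 at row 2 (s_2 leaves); pivot element 8/5.
Divide row 2 by 8/5; eliminate column b from the other rows.
After both pivots, the entry at constraint row 2, column s_4 is -1/8.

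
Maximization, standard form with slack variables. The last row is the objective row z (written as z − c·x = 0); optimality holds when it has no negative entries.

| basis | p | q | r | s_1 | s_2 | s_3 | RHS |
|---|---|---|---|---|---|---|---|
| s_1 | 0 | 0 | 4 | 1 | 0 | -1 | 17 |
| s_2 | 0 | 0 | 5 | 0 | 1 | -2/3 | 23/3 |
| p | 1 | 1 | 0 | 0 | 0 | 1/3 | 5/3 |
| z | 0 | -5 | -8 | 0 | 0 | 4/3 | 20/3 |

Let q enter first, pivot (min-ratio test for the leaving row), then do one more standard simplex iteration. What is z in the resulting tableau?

Ratio test on column q — row 1: entry 0 ≤ 0; row 2: entry 0 ≤ 0; row 3: (5/3)/1 = 5/3. Minimum is 5/3 at row 3 (p leaves); pivot element 1.
Pivot on row 3; the z-row RHS becomes 20/3 − (-5)·(5/3) = 15.
Next entering variable (most negative z-row entry -8): r.
Ratio test on column r — row 1: 17/4 = 17/4; row 2: (23/3)/5 = 23/15; row 3: entry 0 ≤ 0. Minimum is 23/15 at row 2 (s_2 leaves); pivot element 5.
After the second pivot the z-row RHS is 15 − (-8)·(23/15) = 409/15.

409/15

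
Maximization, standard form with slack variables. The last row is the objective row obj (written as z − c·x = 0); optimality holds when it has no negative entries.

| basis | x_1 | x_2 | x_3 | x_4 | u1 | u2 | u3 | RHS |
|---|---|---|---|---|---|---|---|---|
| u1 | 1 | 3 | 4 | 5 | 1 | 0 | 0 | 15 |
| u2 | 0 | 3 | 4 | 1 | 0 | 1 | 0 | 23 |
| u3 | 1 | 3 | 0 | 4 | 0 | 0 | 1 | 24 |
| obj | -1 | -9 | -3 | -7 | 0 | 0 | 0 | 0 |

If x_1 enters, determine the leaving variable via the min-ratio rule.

Column x_1 entries and ratios — u1: 15/1 = 15; u2: 0 ≤ 0, skip; u3: 24/1 = 24.
Smallest ratio is 15 in the row of u1, so u1 leaves.

u1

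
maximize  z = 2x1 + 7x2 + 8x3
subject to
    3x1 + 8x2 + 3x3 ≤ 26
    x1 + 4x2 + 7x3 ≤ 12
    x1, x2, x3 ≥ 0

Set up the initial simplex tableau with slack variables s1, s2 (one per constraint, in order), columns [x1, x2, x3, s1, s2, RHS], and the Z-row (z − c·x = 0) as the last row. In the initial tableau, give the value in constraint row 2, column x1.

1

Constraint 2 has coefficient 1 on x1.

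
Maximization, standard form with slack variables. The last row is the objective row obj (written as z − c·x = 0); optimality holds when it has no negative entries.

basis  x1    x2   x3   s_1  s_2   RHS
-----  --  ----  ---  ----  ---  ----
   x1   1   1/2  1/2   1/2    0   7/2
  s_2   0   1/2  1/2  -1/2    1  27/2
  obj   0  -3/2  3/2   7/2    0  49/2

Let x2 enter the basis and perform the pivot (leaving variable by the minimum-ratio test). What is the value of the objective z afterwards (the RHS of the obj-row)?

Ratio test on column x2 — row 1: (7/2)/(1/2) = 7; row 2: (27/2)/(1/2) = 27. Minimum is 7 at row 1 (x1 leaves); pivot element 1/2.
Pivot on row 1; the obj-row RHS becomes 49/2 − (-3/2)·7 = 35.

35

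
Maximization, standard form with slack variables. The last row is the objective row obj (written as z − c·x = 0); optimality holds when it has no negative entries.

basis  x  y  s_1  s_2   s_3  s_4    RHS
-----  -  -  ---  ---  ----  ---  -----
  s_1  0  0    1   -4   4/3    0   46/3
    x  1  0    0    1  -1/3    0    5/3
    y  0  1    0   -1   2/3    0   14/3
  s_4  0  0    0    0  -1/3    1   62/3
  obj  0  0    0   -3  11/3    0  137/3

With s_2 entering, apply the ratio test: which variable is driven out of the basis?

x

Column s_2 entries and ratios — s_1: -4 ≤ 0, skip; x: (5/3)/1 = 5/3; y: -1 ≤ 0, skip; s_4: 0 ≤ 0, skip.
Smallest ratio is 5/3 in the row of x, so x leaves.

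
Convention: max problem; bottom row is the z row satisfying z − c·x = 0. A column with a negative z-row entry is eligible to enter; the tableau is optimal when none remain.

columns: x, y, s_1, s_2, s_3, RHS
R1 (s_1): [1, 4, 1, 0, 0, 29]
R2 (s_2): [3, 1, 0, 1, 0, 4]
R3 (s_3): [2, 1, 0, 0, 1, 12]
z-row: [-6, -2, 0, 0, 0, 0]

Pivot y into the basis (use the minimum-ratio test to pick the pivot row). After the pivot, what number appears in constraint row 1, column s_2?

Ratio test on column y — row 1: 29/4 = 29/4; row 2: 4/1 = 4; row 3: 12/1 = 12. Minimum is 4 at row 2 (s_2 leaves); pivot element 1.
Divide row 2 by 1; eliminate column y from the other rows.
Row 1 update in column s_2: 0 − 4·1 = -4.

-4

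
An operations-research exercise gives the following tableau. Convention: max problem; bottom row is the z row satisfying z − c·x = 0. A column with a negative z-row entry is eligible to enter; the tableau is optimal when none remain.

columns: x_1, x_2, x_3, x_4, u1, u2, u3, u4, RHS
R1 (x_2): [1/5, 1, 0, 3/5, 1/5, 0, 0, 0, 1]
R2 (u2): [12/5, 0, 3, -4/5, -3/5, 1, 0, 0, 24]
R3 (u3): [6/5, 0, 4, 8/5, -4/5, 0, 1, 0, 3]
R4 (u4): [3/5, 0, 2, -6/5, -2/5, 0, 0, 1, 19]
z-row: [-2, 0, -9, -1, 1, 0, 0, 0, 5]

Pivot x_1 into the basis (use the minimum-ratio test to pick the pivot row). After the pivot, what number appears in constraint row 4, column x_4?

-2

Ratio test on column x_1 — row 1: 1/(1/5) = 5; row 2: 24/(12/5) = 10; row 3: 3/(6/5) = 5/2; row 4: 19/(3/5) = 95/3. Minimum is 5/2 at row 3 (u3 leaves); pivot element 6/5.
Divide row 3 by 6/5; eliminate column x_1 from the other rows.
Row 4 update in column x_4: -6/5 − (3/5)·(4/3) = -2.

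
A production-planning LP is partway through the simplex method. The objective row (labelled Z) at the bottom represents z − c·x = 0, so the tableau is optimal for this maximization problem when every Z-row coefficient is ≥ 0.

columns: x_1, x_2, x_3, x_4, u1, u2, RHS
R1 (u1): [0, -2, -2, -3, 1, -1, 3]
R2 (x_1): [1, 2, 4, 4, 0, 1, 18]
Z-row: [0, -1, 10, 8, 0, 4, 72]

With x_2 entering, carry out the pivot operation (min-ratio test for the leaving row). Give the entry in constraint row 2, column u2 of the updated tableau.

Ratio test on column x_2 — row 1: entry -2 ≤ 0; row 2: 18/2 = 9. Minimum is 9 at row 2 (x_1 leaves); pivot element 2.
Divide row 2 by 2; eliminate column x_2 from the other rows.
In the new row 2, the u2 entry is the old entry divided by the pivot: 1/2 = 1/2.

1/2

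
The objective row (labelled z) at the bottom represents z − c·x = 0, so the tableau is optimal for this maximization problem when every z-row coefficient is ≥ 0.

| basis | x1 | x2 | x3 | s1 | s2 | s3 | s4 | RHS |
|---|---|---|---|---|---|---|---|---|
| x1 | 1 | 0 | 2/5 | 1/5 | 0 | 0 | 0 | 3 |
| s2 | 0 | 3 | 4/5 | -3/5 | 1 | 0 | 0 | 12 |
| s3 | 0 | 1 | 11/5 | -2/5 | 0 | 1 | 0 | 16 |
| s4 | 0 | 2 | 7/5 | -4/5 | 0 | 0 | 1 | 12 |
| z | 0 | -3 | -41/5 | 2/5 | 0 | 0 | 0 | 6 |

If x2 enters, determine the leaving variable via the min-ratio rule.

Column x2 entries and ratios — x1: 0 ≤ 0, skip; s2: 12/3 = 4; s3: 16/1 = 16; s4: 12/2 = 6.
Smallest ratio is 4 in the row of s2, so s2 leaves.

s2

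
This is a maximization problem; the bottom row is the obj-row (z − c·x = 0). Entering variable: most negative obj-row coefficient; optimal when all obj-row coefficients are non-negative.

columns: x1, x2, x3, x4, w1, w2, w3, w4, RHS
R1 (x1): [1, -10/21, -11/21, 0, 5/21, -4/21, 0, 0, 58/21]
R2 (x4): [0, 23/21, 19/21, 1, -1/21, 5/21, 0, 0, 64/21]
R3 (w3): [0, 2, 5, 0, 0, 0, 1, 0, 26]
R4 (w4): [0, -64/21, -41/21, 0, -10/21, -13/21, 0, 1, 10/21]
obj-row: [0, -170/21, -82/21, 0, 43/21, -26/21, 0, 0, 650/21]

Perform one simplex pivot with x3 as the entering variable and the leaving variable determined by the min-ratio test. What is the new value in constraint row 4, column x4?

41/19

Ratio test on column x3 — row 1: entry -11/21 ≤ 0; row 2: (64/21)/(19/21) = 64/19; row 3: 26/5 = 26/5; row 4: entry -41/21 ≤ 0. Minimum is 64/19 at row 2 (x4 leaves); pivot element 19/21.
Divide row 2 by 19/21; eliminate column x3 from the other rows.
Row 4 update in column x4: 0 − (-41/21)·(21/19) = 41/19.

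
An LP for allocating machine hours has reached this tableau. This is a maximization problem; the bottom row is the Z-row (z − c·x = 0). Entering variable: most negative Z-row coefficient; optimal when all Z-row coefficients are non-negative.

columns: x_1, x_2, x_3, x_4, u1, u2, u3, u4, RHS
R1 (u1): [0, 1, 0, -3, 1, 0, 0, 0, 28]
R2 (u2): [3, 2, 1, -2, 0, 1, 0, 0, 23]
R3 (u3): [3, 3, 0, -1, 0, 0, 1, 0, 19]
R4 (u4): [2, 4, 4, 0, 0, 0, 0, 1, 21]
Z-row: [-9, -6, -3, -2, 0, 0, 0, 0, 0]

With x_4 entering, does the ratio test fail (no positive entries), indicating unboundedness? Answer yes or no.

yes

Every constraint-row entry in column x_4 is ≤ 0, so increasing x_4 is unbounded.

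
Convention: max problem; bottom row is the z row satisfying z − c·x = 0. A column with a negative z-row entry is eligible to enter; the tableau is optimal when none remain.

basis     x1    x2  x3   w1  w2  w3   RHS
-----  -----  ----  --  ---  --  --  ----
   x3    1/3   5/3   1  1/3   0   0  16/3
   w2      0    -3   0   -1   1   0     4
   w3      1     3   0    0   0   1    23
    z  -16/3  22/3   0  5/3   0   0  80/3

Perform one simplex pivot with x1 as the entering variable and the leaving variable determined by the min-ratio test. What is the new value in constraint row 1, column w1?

1

Ratio test on column x1 — row 1: (16/3)/(1/3) = 16; row 2: entry 0 ≤ 0; row 3: 23/1 = 23. Minimum is 16 at row 1 (x3 leaves); pivot element 1/3.
Divide row 1 by 1/3; eliminate column x1 from the other rows.
In the new row 1, the w1 entry is the old entry divided by the pivot: (1/3)/(1/3) = 1.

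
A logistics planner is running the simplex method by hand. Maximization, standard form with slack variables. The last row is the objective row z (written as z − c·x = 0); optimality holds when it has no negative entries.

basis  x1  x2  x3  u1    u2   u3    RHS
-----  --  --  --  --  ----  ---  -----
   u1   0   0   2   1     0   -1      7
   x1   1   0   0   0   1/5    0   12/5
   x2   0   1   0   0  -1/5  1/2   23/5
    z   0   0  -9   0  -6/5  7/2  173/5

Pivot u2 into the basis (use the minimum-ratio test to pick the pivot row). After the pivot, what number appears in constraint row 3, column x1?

Ratio test on column u2 — row 1: entry 0 ≤ 0; row 2: (12/5)/(1/5) = 12; row 3: entry -1/5 ≤ 0. Minimum is 12 at row 2 (x1 leaves); pivot element 1/5.
Divide row 2 by 1/5; eliminate column u2 from the other rows.
Row 3 update in column x1: 0 − (-1/5)·5 = 1.

1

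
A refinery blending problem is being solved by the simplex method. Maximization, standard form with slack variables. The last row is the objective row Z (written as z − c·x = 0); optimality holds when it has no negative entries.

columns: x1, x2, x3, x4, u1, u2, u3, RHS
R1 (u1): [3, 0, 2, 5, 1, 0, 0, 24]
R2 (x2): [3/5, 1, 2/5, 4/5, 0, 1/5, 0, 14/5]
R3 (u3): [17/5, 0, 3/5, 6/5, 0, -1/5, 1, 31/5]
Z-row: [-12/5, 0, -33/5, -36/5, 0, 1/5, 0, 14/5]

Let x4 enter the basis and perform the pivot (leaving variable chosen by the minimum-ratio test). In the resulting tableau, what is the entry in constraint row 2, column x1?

Ratio test on column x4 — row 1: 24/5 = 24/5; row 2: (14/5)/(4/5) = 7/2; row 3: (31/5)/(6/5) = 31/6. Minimum is 7/2 at row 2 (x2 leaves); pivot element 4/5.
Divide row 2 by 4/5; eliminate column x4 from the other rows.
In the new row 2, the x1 entry is the old entry divided by the pivot: (3/5)/(4/5) = 3/4.

3/4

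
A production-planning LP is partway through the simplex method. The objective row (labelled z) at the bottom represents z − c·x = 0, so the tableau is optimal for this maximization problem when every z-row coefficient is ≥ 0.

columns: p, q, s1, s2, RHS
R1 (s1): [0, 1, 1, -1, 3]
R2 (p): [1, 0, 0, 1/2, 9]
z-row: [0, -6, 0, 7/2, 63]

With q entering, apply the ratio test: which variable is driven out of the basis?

s1

Column q entries and ratios — s1: 3/1 = 3; p: 0 ≤ 0, skip.
Smallest ratio is 3 in the row of s1, so s1 leaves.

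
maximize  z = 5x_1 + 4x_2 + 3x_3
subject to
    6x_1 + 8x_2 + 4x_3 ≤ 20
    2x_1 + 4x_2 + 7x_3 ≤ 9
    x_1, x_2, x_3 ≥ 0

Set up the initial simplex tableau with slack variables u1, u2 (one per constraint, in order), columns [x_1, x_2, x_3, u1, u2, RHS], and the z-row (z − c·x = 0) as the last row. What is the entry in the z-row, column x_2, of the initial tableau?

-4

The z-row carries the negated objective coefficients: the x_2 entry is -4.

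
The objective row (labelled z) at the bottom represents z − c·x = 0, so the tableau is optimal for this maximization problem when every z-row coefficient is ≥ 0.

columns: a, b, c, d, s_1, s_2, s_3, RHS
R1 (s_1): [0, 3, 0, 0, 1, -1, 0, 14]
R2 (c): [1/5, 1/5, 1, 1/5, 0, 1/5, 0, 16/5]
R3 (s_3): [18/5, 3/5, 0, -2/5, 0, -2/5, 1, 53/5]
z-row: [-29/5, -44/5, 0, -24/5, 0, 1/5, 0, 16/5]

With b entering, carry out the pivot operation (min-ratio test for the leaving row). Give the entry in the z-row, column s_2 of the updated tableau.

Ratio test on column b — row 1: 14/3 = 14/3; row 2: (16/5)/(1/5) = 16; row 3: (53/5)/(3/5) = 53/3. Minimum is 14/3 at row 1 (s_1 leaves); pivot element 3.
Divide row 1 by 3; eliminate column b from the other rows.
z-row update in column s_2: 1/5 − (-44/5)·(-1/3) = -41/15.

-41/15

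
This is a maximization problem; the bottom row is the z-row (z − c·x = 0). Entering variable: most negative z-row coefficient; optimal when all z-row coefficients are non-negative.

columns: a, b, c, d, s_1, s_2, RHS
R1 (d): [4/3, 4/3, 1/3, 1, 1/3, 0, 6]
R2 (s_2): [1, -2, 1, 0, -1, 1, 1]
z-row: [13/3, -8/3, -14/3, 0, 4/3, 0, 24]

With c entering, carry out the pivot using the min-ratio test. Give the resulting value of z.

86/3

Ratio test on column c — row 1: 6/(1/3) = 18; row 2: 1/1 = 1. Minimum is 1 at row 2 (s_2 leaves); pivot element 1.
Pivot on row 2; the z-row RHS becomes 24 − (-14/3)·1 = 86/3.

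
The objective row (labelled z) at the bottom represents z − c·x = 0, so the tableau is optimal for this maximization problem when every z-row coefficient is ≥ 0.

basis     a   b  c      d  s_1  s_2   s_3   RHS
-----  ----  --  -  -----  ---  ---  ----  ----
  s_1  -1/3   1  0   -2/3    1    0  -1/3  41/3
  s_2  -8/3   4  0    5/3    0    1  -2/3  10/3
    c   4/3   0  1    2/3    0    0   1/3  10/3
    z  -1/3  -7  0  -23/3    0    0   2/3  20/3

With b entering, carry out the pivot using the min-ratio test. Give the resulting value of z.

25/2

Ratio test on column b — row 1: (41/3)/1 = 41/3; row 2: (10/3)/4 = 5/6; row 3: entry 0 ≤ 0. Minimum is 5/6 at row 2 (s_2 leaves); pivot element 4.
Pivot on row 2; the z-row RHS becomes 20/3 − (-7)·(5/6) = 25/2.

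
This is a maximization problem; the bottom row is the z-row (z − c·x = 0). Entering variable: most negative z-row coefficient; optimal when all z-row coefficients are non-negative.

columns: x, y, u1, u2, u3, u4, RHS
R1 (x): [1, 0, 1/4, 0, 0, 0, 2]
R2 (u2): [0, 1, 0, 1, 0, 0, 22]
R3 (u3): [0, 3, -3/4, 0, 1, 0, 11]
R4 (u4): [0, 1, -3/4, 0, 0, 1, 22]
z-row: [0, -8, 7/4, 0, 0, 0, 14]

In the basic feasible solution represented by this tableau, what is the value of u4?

22

u4 is basic (row 4); its value is the RHS of that row, 22.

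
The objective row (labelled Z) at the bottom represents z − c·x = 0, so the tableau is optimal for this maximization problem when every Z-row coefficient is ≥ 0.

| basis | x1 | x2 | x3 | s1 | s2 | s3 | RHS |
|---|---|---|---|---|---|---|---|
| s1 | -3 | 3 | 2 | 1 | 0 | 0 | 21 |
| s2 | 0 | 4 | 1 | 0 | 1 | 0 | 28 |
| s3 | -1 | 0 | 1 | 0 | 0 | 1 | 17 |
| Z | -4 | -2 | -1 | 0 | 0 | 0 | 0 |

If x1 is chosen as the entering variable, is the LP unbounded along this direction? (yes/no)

yes

Every constraint-row entry in column x1 is ≤ 0, so increasing x1 is unbounded.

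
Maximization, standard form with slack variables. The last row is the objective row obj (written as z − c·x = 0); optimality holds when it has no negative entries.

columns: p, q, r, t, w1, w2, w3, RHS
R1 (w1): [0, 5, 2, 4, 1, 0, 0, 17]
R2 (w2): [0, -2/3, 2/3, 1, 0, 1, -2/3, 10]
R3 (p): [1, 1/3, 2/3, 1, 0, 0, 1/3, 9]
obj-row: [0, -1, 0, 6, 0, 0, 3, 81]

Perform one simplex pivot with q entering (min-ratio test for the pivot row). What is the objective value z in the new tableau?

Ratio test on column q — row 1: 17/5 = 17/5; row 2: entry -2/3 ≤ 0; row 3: 9/(1/3) = 27. Minimum is 17/5 at row 1 (w1 leaves); pivot element 5.
Pivot on row 1; the obj-row RHS becomes 81 − (-1)·(17/5) = 422/5.

422/5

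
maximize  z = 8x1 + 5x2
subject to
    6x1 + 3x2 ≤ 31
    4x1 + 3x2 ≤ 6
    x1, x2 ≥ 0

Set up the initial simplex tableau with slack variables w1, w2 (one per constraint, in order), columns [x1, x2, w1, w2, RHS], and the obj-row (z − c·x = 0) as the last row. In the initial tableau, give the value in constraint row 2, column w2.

Slack w2 belongs to constraint 2; its column is the unit vector e_2, so the entry in row 2 is 1.

1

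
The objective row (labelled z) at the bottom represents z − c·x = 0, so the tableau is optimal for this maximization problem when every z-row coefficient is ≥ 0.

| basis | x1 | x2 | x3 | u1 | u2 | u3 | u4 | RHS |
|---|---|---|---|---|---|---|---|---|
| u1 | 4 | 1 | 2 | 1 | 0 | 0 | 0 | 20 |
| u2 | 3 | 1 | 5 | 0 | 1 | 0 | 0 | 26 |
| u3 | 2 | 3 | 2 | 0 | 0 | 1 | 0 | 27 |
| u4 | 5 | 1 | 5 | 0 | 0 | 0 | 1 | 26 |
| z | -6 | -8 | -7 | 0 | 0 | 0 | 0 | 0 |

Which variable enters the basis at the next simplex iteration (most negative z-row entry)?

x2

Negative z-row entries: x1: -6, x2: -8, x3: -7.
The most negative is -8 in column x2, so x2 enters.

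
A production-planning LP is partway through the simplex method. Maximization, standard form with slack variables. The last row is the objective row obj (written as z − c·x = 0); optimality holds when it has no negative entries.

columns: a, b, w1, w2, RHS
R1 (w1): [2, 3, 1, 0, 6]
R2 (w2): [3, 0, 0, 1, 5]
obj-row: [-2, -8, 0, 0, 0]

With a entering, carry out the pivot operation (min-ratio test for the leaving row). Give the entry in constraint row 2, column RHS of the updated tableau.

Ratio test on column a — row 1: 6/2 = 3; row 2: 5/3 = 5/3. Minimum is 5/3 at row 2 (w2 leaves); pivot element 3.
Divide row 2 by 3; eliminate column a from the other rows.
In the new row 2, the RHS entry is the old entry divided by the pivot: 5/3 = 5/3.

5/3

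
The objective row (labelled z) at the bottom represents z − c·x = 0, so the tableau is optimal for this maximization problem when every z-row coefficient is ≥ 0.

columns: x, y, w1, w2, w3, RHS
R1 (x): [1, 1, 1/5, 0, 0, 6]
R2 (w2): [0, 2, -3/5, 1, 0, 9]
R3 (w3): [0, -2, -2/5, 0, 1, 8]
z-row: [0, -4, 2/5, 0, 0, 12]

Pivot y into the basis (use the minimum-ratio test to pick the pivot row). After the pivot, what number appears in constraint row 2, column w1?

-3/10

Ratio test on column y — row 1: 6/1 = 6; row 2: 9/2 = 9/2; row 3: entry -2 ≤ 0. Minimum is 9/2 at row 2 (w2 leaves); pivot element 2.
Divide row 2 by 2; eliminate column y from the other rows.
In the new row 2, the w1 entry is the old entry divided by the pivot: (-3/5)/2 = -3/10.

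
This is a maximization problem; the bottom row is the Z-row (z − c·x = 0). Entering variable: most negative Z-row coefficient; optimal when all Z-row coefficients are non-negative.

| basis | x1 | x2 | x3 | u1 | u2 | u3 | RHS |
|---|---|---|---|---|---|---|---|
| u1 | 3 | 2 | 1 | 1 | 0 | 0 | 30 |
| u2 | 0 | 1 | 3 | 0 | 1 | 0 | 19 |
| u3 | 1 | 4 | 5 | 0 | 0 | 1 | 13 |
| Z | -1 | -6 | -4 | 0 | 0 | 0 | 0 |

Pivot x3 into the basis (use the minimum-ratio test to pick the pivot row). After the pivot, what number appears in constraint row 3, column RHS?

Ratio test on column x3 — row 1: 30/1 = 30; row 2: 19/3 = 19/3; row 3: 13/5 = 13/5. Minimum is 13/5 at row 3 (u3 leaves); pivot element 5.
Divide row 3 by 5; eliminate column x3 from the other rows.
In the new row 3, the RHS entry is the old entry divided by the pivot: 13/5 = 13/5.

13/5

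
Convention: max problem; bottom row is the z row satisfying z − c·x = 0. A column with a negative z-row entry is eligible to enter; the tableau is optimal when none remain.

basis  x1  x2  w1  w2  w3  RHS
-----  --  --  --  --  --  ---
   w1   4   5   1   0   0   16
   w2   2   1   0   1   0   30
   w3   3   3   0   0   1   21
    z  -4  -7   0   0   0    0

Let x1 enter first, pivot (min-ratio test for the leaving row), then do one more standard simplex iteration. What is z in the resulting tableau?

Ratio test on column x1 — row 1: 16/4 = 4; row 2: 30/2 = 15; row 3: 21/3 = 7. Minimum is 4 at row 1 (w1 leaves); pivot element 4.
Pivot on row 1; the z-row RHS becomes 0 − (-4)·4 = 16.
Next entering variable (most negative z-row entry -2): x2.
Ratio test on column x2 — row 1: 4/(5/4) = 16/5; row 2: entry -3/2 ≤ 0; row 3: entry -3/4 ≤ 0. Minimum is 16/5 at row 1 (x1 leaves); pivot element 5/4.
After the second pivot the z-row RHS is 16 − (-2)·(16/5) = 112/5.

112/5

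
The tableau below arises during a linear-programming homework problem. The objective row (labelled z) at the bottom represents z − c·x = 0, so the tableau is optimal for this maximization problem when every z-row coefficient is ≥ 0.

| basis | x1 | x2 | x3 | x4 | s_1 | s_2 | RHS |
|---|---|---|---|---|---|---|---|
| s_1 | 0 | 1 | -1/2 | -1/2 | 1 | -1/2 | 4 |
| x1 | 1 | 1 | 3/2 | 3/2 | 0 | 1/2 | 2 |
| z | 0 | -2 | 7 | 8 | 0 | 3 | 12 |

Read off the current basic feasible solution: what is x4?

x4 is not in the basis, so in the current basic feasible solution x4 = 0.

0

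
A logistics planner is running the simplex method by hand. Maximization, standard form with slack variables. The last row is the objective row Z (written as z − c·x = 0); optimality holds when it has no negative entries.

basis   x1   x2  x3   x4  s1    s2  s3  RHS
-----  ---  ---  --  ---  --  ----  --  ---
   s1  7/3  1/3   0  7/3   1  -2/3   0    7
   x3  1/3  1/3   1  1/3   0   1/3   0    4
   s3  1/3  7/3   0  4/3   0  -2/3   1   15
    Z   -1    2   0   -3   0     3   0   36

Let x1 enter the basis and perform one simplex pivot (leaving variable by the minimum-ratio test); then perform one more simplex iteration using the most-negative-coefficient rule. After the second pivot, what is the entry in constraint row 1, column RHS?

Ratio test on column x1 — row 1: 7/(7/3) = 3; row 2: 4/(1/3) = 12; row 3: 15/(1/3) = 45. Minimum is 3 at row 1 (s1 leaves); pivot element 7/3.
Divide row 1 by 7/3; eliminate column x1 from the other rows.
Second iteration: most negative Z-row entry is -2 in column x4, so x4 enters.
Ratio test on column x4 — row 1: 3/1 = 3; row 2: entry 0 ≤ 0; row 3: 14/1 = 14. Minimum is 3 at row 1 (x1 leaves); pivot element 1.
Divide row 1 by 1; eliminate column x4 from the other rows.
After both pivots, the entry at constraint row 1, column RHS is 3.

3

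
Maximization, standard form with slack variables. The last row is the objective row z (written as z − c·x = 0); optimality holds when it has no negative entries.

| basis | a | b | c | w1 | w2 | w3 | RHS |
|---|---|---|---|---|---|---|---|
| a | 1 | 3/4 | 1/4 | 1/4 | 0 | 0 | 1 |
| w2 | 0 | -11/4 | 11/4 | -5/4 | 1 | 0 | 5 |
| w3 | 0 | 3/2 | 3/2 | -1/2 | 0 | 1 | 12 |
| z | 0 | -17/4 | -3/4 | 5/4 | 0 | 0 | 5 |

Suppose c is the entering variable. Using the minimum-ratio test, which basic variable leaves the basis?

w2

Column c entries and ratios — a: 1/(1/4) = 4; w2: 5/(11/4) = 20/11; w3: 12/(3/2) = 8.
Smallest ratio is 20/11 in the row of w2, so w2 leaves.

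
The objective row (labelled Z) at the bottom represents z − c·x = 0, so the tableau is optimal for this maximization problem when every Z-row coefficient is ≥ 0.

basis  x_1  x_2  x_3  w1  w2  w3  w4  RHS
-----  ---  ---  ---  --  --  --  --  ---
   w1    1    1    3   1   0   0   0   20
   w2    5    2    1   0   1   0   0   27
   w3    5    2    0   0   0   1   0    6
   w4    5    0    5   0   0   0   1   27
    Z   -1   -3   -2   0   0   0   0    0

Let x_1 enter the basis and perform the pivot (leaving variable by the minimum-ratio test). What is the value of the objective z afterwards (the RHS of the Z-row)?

6/5

Ratio test on column x_1 — row 1: 20/1 = 20; row 2: 27/5 = 27/5; row 3: 6/5 = 6/5; row 4: 27/5 = 27/5. Minimum is 6/5 at row 3 (w3 leaves); pivot element 5.
Pivot on row 3; the Z-row RHS becomes 0 − (-1)·(6/5) = 6/5.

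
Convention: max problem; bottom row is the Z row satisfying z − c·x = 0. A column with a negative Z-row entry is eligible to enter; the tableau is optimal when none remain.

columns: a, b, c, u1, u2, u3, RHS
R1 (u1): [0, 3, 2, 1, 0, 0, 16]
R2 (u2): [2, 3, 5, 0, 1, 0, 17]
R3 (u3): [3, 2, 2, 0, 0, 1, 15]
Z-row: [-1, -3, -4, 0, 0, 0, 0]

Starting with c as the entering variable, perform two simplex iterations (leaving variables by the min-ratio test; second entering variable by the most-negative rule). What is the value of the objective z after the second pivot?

50/3

Ratio test on column c — row 1: 16/2 = 8; row 2: 17/5 = 17/5; row 3: 15/2 = 15/2. Minimum is 17/5 at row 2 (u2 leaves); pivot element 5.
Pivot on row 2; the Z-row RHS becomes 0 − (-4)·(17/5) = 68/5.
Next entering variable (most negative Z-row entry -3/5): b.
Ratio test on column b — row 1: (46/5)/(9/5) = 46/9; row 2: (17/5)/(3/5) = 17/3; row 3: (41/5)/(4/5) = 41/4. Minimum is 46/9 at row 1 (u1 leaves); pivot element 9/5.
After the second pivot the Z-row RHS is 68/5 − (-3/5)·(46/9) = 50/3.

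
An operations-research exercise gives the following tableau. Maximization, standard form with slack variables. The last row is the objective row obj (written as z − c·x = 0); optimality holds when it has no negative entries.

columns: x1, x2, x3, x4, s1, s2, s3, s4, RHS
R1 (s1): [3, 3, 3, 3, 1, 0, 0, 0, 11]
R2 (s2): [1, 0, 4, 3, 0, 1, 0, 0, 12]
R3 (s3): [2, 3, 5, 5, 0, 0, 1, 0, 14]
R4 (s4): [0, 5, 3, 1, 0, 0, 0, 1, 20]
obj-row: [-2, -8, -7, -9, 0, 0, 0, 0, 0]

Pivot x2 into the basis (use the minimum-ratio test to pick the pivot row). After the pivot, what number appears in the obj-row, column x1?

6

Ratio test on column x2 — row 1: 11/3 = 11/3; row 2: entry 0 ≤ 0; row 3: 14/3 = 14/3; row 4: 20/5 = 4. Minimum is 11/3 at row 1 (s1 leaves); pivot element 3.
Divide row 1 by 3; eliminate column x2 from the other rows.
obj-row update in column x1: -2 − (-8)·1 = 6.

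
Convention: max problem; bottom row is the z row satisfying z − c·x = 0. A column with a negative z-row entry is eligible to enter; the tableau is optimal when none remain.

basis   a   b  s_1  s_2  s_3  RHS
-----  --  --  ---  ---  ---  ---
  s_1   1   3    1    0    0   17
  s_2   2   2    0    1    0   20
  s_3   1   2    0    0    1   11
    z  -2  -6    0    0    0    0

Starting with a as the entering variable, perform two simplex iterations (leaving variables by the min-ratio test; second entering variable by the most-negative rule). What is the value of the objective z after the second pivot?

24

Ratio test on column a — row 1: 17/1 = 17; row 2: 20/2 = 10; row 3: 11/1 = 11. Minimum is 10 at row 2 (s_2 leaves); pivot element 2.
Pivot on row 2; the z-row RHS becomes 0 − (-2)·10 = 20.
Next entering variable (most negative z-row entry -4): b.
Ratio test on column b — row 1: 7/2 = 7/2; row 2: 10/1 = 10; row 3: 1/1 = 1. Minimum is 1 at row 3 (s_3 leaves); pivot element 1.
After the second pivot the z-row RHS is 20 − (-4)·1 = 24.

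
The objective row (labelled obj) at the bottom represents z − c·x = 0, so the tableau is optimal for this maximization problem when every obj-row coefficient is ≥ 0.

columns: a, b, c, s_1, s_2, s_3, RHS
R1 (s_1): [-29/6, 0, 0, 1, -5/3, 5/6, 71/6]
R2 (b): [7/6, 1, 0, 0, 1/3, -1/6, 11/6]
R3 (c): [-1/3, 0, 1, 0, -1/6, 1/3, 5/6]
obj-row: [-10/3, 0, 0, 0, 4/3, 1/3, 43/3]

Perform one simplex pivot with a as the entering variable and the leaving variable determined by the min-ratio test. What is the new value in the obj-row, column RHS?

137/7

Ratio test on column a — row 1: entry -29/6 ≤ 0; row 2: (11/6)/(7/6) = 11/7; row 3: entry -1/3 ≤ 0. Minimum is 11/7 at row 2 (b leaves); pivot element 7/6.
Divide row 2 by 7/6; eliminate column a from the other rows.
obj-row update in column RHS: 43/3 − (-10/3)·(11/7) = 137/7.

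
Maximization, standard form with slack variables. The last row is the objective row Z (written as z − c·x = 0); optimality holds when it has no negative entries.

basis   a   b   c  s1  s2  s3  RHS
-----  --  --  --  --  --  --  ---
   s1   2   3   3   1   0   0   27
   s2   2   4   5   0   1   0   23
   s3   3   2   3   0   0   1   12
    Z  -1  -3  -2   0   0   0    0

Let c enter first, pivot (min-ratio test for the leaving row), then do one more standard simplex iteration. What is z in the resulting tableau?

Ratio test on column c — row 1: 27/3 = 9; row 2: 23/5 = 23/5; row 3: 12/3 = 4. Minimum is 4 at row 3 (s3 leaves); pivot element 3.
Pivot on row 3; the Z-row RHS becomes 0 − (-2)·4 = 8.
Next entering variable (most negative Z-row entry -5/3): b.
Ratio test on column b — row 1: 15/1 = 15; row 2: 3/(2/3) = 9/2; row 3: 4/(2/3) = 6. Minimum is 9/2 at row 2 (s2 leaves); pivot element 2/3.
After the second pivot the Z-row RHS is 8 − (-5/3)·(9/2) = 31/2.

31/2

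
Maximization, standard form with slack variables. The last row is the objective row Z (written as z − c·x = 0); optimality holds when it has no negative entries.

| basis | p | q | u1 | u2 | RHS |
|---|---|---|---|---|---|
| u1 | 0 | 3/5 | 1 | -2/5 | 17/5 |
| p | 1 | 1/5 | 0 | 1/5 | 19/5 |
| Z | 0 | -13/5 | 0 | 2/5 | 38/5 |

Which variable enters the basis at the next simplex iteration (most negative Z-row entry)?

q

Negative Z-row entries: q: -13/5.
The most negative is -13/5 in column q, so q enters.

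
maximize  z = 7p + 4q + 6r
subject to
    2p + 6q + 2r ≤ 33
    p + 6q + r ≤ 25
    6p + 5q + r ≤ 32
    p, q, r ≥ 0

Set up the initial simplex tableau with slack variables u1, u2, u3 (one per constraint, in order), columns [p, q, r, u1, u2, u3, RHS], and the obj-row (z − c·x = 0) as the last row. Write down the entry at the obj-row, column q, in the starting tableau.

The obj-row carries the negated objective coefficients: the q entry is -4.

-4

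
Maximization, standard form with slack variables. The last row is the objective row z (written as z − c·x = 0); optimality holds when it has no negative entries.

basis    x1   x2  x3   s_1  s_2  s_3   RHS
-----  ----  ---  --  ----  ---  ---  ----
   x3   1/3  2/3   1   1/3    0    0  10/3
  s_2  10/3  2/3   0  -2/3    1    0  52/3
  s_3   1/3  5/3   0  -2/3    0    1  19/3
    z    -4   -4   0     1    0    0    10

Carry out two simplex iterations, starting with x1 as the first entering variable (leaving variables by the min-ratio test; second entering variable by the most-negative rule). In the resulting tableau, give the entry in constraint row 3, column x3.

-8/3

Ratio test on column x1 — row 1: (10/3)/(1/3) = 10; row 2: (52/3)/(10/3) = 26/5; row 3: (19/3)/(1/3) = 19. Minimum is 26/5 at row 2 (s_2 leaves); pivot element 10/3.
Divide row 2 by 10/3; eliminate column x1 from the other rows.
Second iteration: most negative z-row entry is -16/5 in column x2, so x2 enters.
Ratio test on column x2 — row 1: (8/5)/(3/5) = 8/3; row 2: (26/5)/(1/5) = 26; row 3: (23/5)/(8/5) = 23/8. Minimum is 8/3 at row 1 (x3 leaves); pivot element 3/5.
Divide row 1 by 3/5; eliminate column x2 from the other rows.
After both pivots, the entry at constraint row 3, column x3 is -8/3.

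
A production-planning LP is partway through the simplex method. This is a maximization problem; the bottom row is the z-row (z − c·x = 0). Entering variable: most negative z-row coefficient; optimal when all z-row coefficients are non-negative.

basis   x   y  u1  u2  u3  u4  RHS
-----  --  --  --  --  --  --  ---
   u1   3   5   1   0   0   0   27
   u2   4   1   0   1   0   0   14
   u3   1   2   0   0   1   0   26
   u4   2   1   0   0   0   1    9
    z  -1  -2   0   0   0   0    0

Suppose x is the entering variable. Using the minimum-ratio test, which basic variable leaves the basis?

Column x entries and ratios — u1: 27/3 = 9; u2: 14/4 = 7/2; u3: 26/1 = 26; u4: 9/2 = 9/2.
Smallest ratio is 7/2 in the row of u2, so u2 leaves.

u2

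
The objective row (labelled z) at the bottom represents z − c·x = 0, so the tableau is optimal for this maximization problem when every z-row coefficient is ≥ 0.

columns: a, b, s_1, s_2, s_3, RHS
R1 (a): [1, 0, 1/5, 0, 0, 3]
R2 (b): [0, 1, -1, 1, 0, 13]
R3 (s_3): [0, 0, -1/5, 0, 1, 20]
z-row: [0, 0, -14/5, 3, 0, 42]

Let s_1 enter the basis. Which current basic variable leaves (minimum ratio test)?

Column s_1 entries and ratios — a: 3/(1/5) = 15; b: -1 ≤ 0, skip; s_3: -1/5 ≤ 0, skip.
Smallest ratio is 15 in the row of a, so a leaves.

a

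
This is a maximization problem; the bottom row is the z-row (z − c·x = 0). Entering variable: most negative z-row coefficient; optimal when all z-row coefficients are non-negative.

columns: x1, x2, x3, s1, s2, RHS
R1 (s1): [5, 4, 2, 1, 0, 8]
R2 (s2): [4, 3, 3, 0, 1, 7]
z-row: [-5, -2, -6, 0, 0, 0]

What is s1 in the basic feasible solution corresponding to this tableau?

8

s1 is basic (row 1); its value is the RHS of that row, 8.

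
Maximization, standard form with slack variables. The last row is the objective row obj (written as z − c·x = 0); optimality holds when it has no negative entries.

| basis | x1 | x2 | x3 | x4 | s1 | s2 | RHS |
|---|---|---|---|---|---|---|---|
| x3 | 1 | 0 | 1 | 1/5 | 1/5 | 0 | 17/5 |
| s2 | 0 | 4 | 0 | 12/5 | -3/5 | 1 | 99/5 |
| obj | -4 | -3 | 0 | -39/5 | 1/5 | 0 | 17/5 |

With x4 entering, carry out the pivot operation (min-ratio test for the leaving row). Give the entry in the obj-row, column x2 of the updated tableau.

10

Ratio test on column x4 — row 1: (17/5)/(1/5) = 17; row 2: (99/5)/(12/5) = 33/4. Minimum is 33/4 at row 2 (s2 leaves); pivot element 12/5.
Divide row 2 by 12/5; eliminate column x4 from the other rows.
obj-row update in column x2: -3 − (-39/5)·(5/3) = 10.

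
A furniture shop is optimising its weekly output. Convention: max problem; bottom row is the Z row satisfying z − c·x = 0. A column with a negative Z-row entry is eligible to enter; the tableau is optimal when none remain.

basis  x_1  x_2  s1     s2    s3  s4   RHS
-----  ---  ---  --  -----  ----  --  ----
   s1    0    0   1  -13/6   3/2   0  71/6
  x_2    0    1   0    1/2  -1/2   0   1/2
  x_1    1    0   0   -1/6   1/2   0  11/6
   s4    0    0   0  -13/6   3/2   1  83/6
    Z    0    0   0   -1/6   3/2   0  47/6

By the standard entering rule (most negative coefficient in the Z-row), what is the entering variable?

s2

Negative Z-row entries: s2: -1/6.
The most negative is -1/6 in column s2, so s2 enters.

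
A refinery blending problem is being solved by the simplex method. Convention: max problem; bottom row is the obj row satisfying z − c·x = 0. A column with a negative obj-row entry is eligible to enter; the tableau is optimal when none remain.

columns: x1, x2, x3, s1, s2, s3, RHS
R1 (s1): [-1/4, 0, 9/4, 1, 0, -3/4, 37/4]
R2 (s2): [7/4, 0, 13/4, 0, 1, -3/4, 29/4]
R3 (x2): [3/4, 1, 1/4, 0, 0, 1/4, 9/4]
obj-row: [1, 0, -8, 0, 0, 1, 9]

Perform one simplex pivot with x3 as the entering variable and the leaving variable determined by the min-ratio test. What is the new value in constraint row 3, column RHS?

Ratio test on column x3 — row 1: (37/4)/(9/4) = 37/9; row 2: (29/4)/(13/4) = 29/13; row 3: (9/4)/(1/4) = 9. Minimum is 29/13 at row 2 (s2 leaves); pivot element 13/4.
Divide row 2 by 13/4; eliminate column x3 from the other rows.
Row 3 update in column RHS: 9/4 − (1/4)·(29/13) = 22/13.

22/13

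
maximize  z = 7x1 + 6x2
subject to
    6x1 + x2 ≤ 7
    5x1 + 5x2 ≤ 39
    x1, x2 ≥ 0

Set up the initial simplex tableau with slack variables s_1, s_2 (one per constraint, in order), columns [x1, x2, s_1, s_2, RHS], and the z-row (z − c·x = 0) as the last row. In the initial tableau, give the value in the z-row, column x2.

-6

The z-row carries the negated objective coefficients: the x2 entry is -6.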